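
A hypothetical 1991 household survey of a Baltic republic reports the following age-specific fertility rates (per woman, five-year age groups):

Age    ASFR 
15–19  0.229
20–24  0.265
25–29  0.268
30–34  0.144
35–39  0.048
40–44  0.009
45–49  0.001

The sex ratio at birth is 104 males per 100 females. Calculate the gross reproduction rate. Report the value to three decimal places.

Proportion female at birth = 100 / (100 + 104) = 0.49020.
Sum of ASFRs = 0.229 + 0.265 + 0.268 + 0.144 + 0.048 + 0.009 + 0.001 = 0.964
TFR = 5 × 0.964 = 4.82
GRR = 0.49020 × 4.82 = 2.36276

2.363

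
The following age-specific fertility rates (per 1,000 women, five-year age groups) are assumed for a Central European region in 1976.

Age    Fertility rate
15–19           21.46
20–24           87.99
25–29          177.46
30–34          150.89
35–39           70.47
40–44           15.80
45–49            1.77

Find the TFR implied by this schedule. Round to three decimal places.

Sum of ASFRs = 21.46 + 87.99 + 177.46 + 150.89 + 70.47 + 15.80 + 1.77 = 525.84
TFR = 5 × 525.84 / 1000 = 2.6292

2.629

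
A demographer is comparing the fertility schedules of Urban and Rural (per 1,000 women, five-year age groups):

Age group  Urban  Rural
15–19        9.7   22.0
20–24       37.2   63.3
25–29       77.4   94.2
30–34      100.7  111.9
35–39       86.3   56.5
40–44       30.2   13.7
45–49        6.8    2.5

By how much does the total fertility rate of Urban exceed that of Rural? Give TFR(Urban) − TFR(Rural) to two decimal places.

-0.08

Urban:
  Sum of ASFRs = 9.7 + 37.2 + 77.4 + 100.7 + 86.3 + 30.2 + 6.8 = 348.3
  TFR = 5 × 348.3 / 1000 = 1.7415
Rural:
  Sum of ASFRs = 22.0 + 63.3 + 94.2 + 111.9 + 56.5 + 13.7 + 2.5 = 364.1
  TFR = 5 × 364.1 / 1000 = 1.8205
Difference = 1.7415 − 1.8205 = -0.079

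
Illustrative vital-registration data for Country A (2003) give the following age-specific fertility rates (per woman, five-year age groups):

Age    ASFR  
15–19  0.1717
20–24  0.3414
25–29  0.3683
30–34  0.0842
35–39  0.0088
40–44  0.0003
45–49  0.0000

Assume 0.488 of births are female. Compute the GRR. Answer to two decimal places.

2.38

Proportion female at birth = 0.488.
Sum of ASFRs = 0.1717 + 0.3414 + 0.3683 + 0.0842 + 0.0088 + 0.0003 + 0.0000 = 0.9747
TFR = 5 × 0.9747 = 4.8735
GRR = 0.488 × 4.8735 = 2.37827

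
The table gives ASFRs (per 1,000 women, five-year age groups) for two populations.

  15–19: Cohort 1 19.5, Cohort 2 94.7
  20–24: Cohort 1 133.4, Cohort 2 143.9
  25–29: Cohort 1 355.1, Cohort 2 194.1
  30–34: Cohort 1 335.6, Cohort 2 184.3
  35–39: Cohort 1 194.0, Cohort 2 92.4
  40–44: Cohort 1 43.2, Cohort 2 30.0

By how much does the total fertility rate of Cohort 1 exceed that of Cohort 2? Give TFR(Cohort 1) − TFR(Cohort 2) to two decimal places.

1.71

Cohort 1:
  Sum of ASFRs = 19.5 + 133.4 + 355.1 + 335.6 + 194.0 + 43.2 = 1080.8
  TFR = 5 × 1080.8 / 1000 = 5.404
Cohort 2:
  Sum of ASFRs = 94.7 + 143.9 + 194.1 + 184.3 + 92.4 + 30.0 = 739.4
  TFR = 5 × 739.4 / 1000 = 3.697
Difference = 5.404 − 3.697 = 1.707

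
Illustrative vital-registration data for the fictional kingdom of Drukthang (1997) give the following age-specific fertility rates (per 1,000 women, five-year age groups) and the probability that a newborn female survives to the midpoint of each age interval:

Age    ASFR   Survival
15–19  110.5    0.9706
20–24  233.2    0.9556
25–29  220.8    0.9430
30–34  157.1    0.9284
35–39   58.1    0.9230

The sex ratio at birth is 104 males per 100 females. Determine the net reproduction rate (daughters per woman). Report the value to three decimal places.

Proportion female at birth = 100 / (100 + 104) = 0.49020.
Survival-weighted fertility by age (5·fₓ·Sₓ):
  15–19: 5 × 110.5/1000 × 0.9706 = 0.53626
  20–24: 5 × 233.2/1000 × 0.9556 = 1.11423
  25–29: 5 × 220.8/1000 × 0.9430 = 1.04107
  30–34: 5 × 157.1/1000 × 0.9284 = 0.72926
  35–39: 5 × 58.1/1000 × 0.9230 = 0.26813
Sum = 3.68895
NRR = 0.49020 × 3.68895 = 1.80832
NRR > 1, so each generation more than replaces itself.

1.808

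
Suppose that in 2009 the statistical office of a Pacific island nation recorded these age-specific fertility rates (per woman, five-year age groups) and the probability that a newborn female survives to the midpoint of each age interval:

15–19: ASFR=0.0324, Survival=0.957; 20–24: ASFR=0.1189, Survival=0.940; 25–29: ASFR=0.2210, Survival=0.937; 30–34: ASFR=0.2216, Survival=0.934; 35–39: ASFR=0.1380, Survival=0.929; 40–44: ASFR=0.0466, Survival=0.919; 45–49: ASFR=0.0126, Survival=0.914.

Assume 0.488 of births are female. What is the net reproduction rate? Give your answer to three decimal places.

1.804

Proportion female at birth = 0.488.
Weighting each age-specific rate by interval width and survival:
  15–19: 5 × 0.0324 × 0.957 = 0.15503
  20–24: 5 × 0.1189 × 0.940 = 0.55883
  25–29: 5 × 0.2210 × 0.937 = 1.03539
  30–34: 5 × 0.2216 × 0.934 = 1.03487
  35–39: 5 × 0.1380 × 0.929 = 0.64101
  40–44: 5 × 0.0466 × 0.919 = 0.21413
  45–49: 5 × 0.0126 × 0.914 = 0.05758
Sum = 3.69684
NRR = 0.488 × 3.69684 = 1.80406
An NRR exceeding 1 indicates intrinsic growth under these rates.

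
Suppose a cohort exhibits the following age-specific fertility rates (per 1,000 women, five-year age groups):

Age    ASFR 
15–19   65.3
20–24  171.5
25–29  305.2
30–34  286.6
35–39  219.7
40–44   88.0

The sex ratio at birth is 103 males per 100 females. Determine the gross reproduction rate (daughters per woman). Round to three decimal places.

Proportion female at birth = 100 / (100 + 103) = 0.49261.
Sum of ASFRs = 65.3 + 171.5 + 305.2 + 286.6 + 219.7 + 88.0 = 1136.3
TFR = 5 × 1136.3 / 1000 = 5.6815
GRR = 0.49261 × 5.6815 = 2.79876

2.799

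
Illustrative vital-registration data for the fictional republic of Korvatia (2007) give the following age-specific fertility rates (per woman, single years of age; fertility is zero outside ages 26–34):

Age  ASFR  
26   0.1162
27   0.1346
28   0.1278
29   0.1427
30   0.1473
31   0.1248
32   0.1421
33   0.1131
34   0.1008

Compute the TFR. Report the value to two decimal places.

1.15

Sum of ASFRs = 0.1162 + 0.1346 + 0.1278 + 0.1427 + 0.1473 + 0.1248 + 0.1421 + 0.1131 + 0.1008 = 1.1494
TFR = 1.1494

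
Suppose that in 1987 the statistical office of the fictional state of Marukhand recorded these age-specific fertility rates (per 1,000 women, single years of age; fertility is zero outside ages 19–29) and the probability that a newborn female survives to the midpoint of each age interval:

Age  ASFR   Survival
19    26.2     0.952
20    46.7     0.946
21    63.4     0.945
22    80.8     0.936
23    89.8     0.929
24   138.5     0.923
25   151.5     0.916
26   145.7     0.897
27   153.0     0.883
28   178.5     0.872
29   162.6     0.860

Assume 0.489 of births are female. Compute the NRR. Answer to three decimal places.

Proportion female at birth = 0.489.
Weighting each age-specific rate by interval width and survival:
  19: 1 × 26.2/1000 × 0.952 = 0.02494
  20: 1 × 46.7/1000 × 0.946 = 0.04418
  21: 1 × 63.4/1000 × 0.945 = 0.05991
  22: 1 × 80.8/1000 × 0.936 = 0.07563
  23: 1 × 89.8/1000 × 0.929 = 0.08342
  24: 1 × 138.5/1000 × 0.923 = 0.12784
  25: 1 × 151.5/1000 × 0.916 = 0.13877
  26: 1 × 145.7/1000 × 0.897 = 0.13069
  27: 1 × 153.0/1000 × 0.883 = 0.13510
  28: 1 × 178.5/1000 × 0.872 = 0.15565
  29: 1 × 162.6/1000 × 0.860 = 0.13984
Sum = 1.11597
NRR = 0.489 × 1.11597 = 0.54571
NRR < 1, so the cohort does not fully replace itself.

0.546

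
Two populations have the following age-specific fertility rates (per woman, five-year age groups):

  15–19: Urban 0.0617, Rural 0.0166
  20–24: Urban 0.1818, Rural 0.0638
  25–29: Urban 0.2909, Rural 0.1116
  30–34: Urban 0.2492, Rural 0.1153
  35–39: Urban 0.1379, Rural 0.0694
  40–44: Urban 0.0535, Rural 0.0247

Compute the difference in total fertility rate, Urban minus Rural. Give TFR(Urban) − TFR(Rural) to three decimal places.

2.868

Urban:
  Sum of ASFRs = 0.0617 + 0.1818 + 0.2909 + 0.2492 + 0.1379 + 0.0535 = 0.9750
  TFR = 5 × 0.9750 = 4.875
Rural:
  Sum of ASFRs = 0.0166 + 0.0638 + 0.1116 + 0.1153 + 0.0694 + 0.0247 = 0.4014
  TFR = 5 × 0.4014 = 2.007
Difference = 4.875 − 2.007 = 2.868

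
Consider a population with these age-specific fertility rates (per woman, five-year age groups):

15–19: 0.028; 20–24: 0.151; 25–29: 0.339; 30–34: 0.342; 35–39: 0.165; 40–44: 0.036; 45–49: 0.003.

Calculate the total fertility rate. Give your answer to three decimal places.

5.320

Sum of ASFRs = 0.028 + 0.151 + 0.339 + 0.342 + 0.165 + 0.036 + 0.003 = 1.064
TFR = 5 × 1.064 = 5.32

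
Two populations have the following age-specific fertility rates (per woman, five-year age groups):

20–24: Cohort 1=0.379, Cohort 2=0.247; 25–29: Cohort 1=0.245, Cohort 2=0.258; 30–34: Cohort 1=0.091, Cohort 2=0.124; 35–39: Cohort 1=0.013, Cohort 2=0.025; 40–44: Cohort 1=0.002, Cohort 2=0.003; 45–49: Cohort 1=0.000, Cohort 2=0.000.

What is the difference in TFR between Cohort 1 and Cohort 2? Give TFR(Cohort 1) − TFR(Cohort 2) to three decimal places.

0.365

Cohort 1:
  Sum of ASFRs = 0.379 + 0.245 + 0.091 + 0.013 + 0.002 + 0.000 = 0.730
  TFR = 5 × 0.730 = 3.65
Cohort 2:
  Sum of ASFRs = 0.247 + 0.258 + 0.124 + 0.025 + 0.003 + 0.000 = 0.657
  TFR = 5 × 0.657 = 3.285
Difference = 3.65 − 3.285 = 0.365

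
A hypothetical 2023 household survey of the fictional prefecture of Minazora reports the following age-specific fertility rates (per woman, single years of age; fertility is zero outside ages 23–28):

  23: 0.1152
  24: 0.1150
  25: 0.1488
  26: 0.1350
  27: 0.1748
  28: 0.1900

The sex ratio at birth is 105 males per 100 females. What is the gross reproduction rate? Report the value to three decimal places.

Proportion female at birth = 100 / (100 + 105) = 0.48780.
Sum of ASFRs = 0.1152 + 0.1150 + 0.1488 + 0.1350 + 0.1748 + 0.1900 = 0.8788
TFR = 0.8788
GRR = 0.48780 × 0.8788 = 0.42868

0.429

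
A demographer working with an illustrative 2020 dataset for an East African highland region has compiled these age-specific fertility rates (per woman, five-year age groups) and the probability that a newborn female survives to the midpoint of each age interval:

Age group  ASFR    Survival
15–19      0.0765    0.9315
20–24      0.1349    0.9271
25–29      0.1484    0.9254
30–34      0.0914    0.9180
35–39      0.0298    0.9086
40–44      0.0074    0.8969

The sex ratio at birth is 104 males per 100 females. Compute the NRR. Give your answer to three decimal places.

1.106

Proportion female at birth = 100 / (100 + 104) = 0.49020.
Weighting each age-specific rate by interval width and survival:
  15–19: 5 × 0.0765 × 0.9315 = 0.35630
  20–24: 5 × 0.1349 × 0.9271 = 0.62533
  25–29: 5 × 0.1484 × 0.9254 = 0.68665
  30–34: 5 × 0.0914 × 0.9180 = 0.41953
  35–39: 5 × 0.0298 × 0.9086 = 0.13538
  40–44: 5 × 0.0074 × 0.8969 = 0.03319
Sum = 2.25638
NRR = 0.49020 × 2.25638 = 1.10608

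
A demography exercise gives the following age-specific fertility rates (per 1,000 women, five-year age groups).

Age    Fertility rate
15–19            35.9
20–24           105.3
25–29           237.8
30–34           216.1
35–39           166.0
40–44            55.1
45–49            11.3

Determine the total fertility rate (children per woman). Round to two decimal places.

4.14

Sum of ASFRs = 35.9 + 105.3 + 237.8 + 216.1 + 166.0 + 55.1 + 11.3 = 827.5
TFR = 5 × 827.5 / 1000 = 4.1375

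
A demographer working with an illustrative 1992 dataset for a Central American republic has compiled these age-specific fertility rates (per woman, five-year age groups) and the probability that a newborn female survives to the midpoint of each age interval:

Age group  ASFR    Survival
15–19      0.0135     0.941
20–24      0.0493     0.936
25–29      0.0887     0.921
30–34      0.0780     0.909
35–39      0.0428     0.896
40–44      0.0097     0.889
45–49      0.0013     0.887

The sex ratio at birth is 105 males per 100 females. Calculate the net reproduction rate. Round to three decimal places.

Proportion female at birth = 100 / (100 + 105) = 0.48780.
Per-age-group product (5 × ASFR × survival probability):
  15–19: 5 × 0.0135 × 0.941 = 0.06352
  20–24: 5 × 0.0493 × 0.936 = 0.23072
  25–29: 5 × 0.0887 × 0.921 = 0.40846
  30–34: 5 × 0.0780 × 0.909 = 0.35451
  35–39: 5 × 0.0428 × 0.896 = 0.19174
  40–44: 5 × 0.0097 × 0.889 = 0.04312
  45–49: 5 × 0.0013 × 0.887 = 0.00577
Sum = 1.29784
NRR = 0.48780 × 1.29784 = 0.63309

0.633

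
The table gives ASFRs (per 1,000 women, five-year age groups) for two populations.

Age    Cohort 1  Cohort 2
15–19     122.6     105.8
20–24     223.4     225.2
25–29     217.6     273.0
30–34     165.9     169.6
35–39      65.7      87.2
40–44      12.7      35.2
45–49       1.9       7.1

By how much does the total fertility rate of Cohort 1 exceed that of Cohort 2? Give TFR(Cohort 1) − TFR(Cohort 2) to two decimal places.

Cohort 1:
  Sum of ASFRs = 122.6 + 223.4 + 217.6 + 165.9 + 65.7 + 12.7 + 1.9 = 809.8
  TFR = 5 × 809.8 / 1000 = 4.049
Cohort 2:
  Sum of ASFRs = 105.8 + 225.2 + 273.0 + 169.6 + 87.2 + 35.2 + 7.1 = 903.1
  TFR = 5 × 903.1 / 1000 = 4.5155
Difference = 4.049 − 4.5155 = -0.4665

-0.47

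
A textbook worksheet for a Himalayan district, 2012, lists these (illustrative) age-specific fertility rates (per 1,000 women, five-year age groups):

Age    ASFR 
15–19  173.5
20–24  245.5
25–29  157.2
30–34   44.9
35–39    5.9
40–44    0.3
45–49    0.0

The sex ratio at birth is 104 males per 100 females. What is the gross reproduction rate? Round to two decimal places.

1.54

Proportion female at birth = 100 / (100 + 104) = 0.49020.
Sum of ASFRs = 173.5 + 245.5 + 157.2 + 44.9 + 5.9 + 0.3 + 0.0 = 627.3
TFR = 5 × 627.3 / 1000 = 3.1365
GRR = 0.49020 × 3.1365 = 1.53751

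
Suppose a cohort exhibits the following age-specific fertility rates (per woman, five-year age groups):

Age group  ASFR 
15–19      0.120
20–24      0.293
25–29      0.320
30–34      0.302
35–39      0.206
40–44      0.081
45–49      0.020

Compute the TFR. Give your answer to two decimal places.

6.71

Sum of ASFRs = 0.120 + 0.293 + 0.320 + 0.302 + 0.206 + 0.081 + 0.020 = 1.342
TFR = 5 × 1.342 = 6.71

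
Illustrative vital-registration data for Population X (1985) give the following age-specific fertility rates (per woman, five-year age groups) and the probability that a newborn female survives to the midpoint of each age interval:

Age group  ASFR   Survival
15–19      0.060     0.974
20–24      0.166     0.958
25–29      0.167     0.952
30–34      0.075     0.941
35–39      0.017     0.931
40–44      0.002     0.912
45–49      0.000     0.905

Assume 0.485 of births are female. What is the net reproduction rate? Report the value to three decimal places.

Proportion female at birth = 0.485.
Each age group contributes 5 × ASFR × survival:
  15–19: 5 × 0.060 × 0.974 = 0.29220
  20–24: 5 × 0.166 × 0.958 = 0.79514
  25–29: 5 × 0.167 × 0.952 = 0.79492
  30–34: 5 × 0.075 × 0.941 = 0.35288
  35–39: 5 × 0.017 × 0.931 = 0.07914
  40–44: 5 × 0.002 × 0.912 = 0.00912
  45–49: 5 × 0.000 × 0.905 = 0.00000
Sum = 2.32340
NRR = 0.485 × 2.32340 = 1.12685
With NRR above 1 the population is above replacement fertility.

1.127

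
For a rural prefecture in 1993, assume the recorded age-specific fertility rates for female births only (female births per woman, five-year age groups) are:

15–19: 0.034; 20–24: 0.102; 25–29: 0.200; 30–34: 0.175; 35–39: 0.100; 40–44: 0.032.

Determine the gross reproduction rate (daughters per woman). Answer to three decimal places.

Sum of female ASFRs = 0.034 + 0.102 + 0.200 + 0.175 + 0.100 + 0.032 = 0.643
GRR = 5 × 0.643 = 3.215

3.215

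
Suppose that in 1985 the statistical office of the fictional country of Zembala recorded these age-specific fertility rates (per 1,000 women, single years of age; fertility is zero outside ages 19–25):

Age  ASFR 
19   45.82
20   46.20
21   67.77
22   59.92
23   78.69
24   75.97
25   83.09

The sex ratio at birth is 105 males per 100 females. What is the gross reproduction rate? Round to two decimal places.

0.22

Proportion female at birth = 100 / (100 + 105) = 0.48780.
Sum of ASFRs = 45.82 + 46.20 + 67.77 + 59.92 + 78.69 + 75.97 + 83.09 = 457.46
TFR = 457.46 / 1000 = 0.45746
GRR = 0.48780 × 0.45746 = 0.22315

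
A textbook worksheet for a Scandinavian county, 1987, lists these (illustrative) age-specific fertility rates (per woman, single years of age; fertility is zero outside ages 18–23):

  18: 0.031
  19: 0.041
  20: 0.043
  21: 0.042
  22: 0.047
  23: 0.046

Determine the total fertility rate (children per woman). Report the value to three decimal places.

Sum of ASFRs = 0.031 + 0.041 + 0.043 + 0.042 + 0.047 + 0.046 = 0.250
TFR = 0.25

0.250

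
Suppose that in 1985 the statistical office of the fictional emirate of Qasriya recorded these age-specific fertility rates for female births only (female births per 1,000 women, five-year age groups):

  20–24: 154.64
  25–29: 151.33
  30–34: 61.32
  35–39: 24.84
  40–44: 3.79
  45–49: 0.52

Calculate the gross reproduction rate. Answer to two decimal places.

1.98

Sum of female ASFRs = 154.64 + 151.33 + 61.32 + 24.84 + 3.79 + 0.52 = 396.44
GRR = 5 × 396.44 / 1000 = 1.9822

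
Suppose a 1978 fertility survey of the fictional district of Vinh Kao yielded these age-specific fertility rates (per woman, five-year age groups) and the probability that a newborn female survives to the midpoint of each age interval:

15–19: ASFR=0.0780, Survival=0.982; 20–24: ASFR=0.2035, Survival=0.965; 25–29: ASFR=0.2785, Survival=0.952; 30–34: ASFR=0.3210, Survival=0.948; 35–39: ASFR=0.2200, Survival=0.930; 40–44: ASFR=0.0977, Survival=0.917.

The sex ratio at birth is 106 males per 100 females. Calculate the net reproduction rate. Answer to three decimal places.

Proportion female at birth = 100 / (100 + 106) = 0.48544.
Weighting each age-specific rate by interval width and survival:
  15–19: 5 × 0.0780 × 0.982 = 0.38298
  20–24: 5 × 0.2035 × 0.965 = 0.98189
  25–29: 5 × 0.2785 × 0.952 = 1.32566
  30–34: 5 × 0.3210 × 0.948 = 1.52154
  35–39: 5 × 0.2200 × 0.930 = 1.02300
  40–44: 5 × 0.0977 × 0.917 = 0.44795
Sum = 5.68302
NRR = 0.48544 × 5.68302 = 2.75877

2.759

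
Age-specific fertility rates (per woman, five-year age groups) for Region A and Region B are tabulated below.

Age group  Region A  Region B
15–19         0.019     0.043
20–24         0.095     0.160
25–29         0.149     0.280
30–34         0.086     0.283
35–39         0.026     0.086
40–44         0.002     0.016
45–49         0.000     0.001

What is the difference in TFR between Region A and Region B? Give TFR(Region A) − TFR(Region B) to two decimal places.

-2.46

Region A:
  Sum of ASFRs = 0.019 + 0.095 + 0.149 + 0.086 + 0.026 + 0.002 + 0.000 = 0.377
  TFR = 5 × 0.377 = 1.885
Region B:
  Sum of ASFRs = 0.043 + 0.160 + 0.280 + 0.283 + 0.086 + 0.016 + 0.001 = 0.869
  TFR = 5 × 0.869 = 4.345
Difference = 1.885 − 4.345 = -2.46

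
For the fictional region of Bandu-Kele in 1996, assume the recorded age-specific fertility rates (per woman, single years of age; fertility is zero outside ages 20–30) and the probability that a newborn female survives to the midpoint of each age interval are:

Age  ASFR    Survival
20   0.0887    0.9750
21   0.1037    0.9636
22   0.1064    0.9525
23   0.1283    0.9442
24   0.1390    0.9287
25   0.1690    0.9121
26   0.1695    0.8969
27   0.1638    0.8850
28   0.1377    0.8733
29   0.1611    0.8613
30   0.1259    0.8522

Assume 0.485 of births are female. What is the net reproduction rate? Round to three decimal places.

Proportion female at birth = 0.485.
Per-age-group product (1 × ASFR × survival probability):
  20: 1 × 0.0887 × 0.9750 = 0.08648
  21: 1 × 0.1037 × 0.9636 = 0.09993
  22: 1 × 0.1064 × 0.9525 = 0.10135
  23: 1 × 0.1283 × 0.9442 = 0.12114
  24: 1 × 0.1390 × 0.9287 = 0.12909
  25: 1 × 0.1690 × 0.9121 = 0.15414
  26: 1 × 0.1695 × 0.8969 = 0.15202
  27: 1 × 0.1638 × 0.8850 = 0.14496
  28: 1 × 0.1377 × 0.8733 = 0.12025
  29: 1 × 0.1611 × 0.8613 = 0.13876
  30: 1 × 0.1259 × 0.8522 = 0.10729
Sum = 1.35541
NRR = 0.485 × 1.35541 = 0.65737
With NRR below 1 the population is below replacement fertility.

0.657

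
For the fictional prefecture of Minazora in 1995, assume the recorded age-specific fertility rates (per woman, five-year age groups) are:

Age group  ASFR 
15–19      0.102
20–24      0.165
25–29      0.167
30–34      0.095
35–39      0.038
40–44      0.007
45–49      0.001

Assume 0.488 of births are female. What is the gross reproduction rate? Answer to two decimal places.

1.40

Proportion female at birth = 0.488.
Sum of ASFRs = 0.102 + 0.165 + 0.167 + 0.095 + 0.038 + 0.007 + 0.001 = 0.575
TFR = 5 × 0.575 = 2.875
GRR = 0.488 × 2.875 = 1.40300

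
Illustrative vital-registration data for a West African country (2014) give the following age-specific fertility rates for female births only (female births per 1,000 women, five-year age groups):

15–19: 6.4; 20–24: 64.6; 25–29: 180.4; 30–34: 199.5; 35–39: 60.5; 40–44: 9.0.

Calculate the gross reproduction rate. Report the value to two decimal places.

Sum of female ASFRs = 6.4 + 64.6 + 180.4 + 199.5 + 60.5 + 9.0 = 520.4
GRR = 5 × 520.4 / 1000 = 2.602

2.60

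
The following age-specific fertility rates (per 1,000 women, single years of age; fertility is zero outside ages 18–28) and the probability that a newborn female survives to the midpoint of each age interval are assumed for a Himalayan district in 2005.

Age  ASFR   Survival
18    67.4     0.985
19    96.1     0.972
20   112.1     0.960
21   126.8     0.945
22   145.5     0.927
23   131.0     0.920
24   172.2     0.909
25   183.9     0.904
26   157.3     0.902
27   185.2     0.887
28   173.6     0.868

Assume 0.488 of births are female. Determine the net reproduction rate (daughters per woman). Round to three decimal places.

0.694

Proportion female at birth = 0.488.
Weighting each age-specific rate by interval width and survival:
  18: 1 × 67.4/1000 × 0.985 = 0.06639
  19: 1 × 96.1/1000 × 0.972 = 0.09341
  20: 1 × 112.1/1000 × 0.960 = 0.10762
  21: 1 × 126.8/1000 × 0.945 = 0.11983
  22: 1 × 145.5/1000 × 0.927 = 0.13488
  23: 1 × 131.0/1000 × 0.920 = 0.12052
  24: 1 × 172.2/1000 × 0.909 = 0.15653
  25: 1 × 183.9/1000 × 0.904 = 0.16625
  26: 1 × 157.3/1000 × 0.902 = 0.14188
  27: 1 × 185.2/1000 × 0.887 = 0.16427
  28: 1 × 173.6/1000 × 0.868 = 0.15068
Sum = 1.42226
NRR = 0.488 × 1.42226 = 0.69406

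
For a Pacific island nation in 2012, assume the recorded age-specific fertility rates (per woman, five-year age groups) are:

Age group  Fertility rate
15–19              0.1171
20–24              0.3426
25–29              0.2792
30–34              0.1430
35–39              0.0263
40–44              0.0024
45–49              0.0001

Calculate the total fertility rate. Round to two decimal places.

4.55

Sum of ASFRs = 0.1171 + 0.3426 + 0.2792 + 0.1430 + 0.0263 + 0.0024 + 0.0001 = 0.9107
TFR = 5 × 0.9107 = 4.5535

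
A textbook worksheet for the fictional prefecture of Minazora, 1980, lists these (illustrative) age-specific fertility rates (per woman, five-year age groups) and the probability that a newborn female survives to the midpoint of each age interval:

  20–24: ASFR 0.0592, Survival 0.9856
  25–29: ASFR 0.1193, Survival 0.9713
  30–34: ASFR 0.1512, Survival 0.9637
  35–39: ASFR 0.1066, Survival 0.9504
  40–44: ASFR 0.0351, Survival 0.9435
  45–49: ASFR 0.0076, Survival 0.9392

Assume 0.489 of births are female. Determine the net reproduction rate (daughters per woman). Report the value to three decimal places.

Proportion female at birth = 0.489.
Each age group contributes 5 × ASFR × survival:
  20–24: 5 × 0.0592 × 0.9856 = 0.29174
  25–29: 5 × 0.1193 × 0.9713 = 0.57938
  30–34: 5 × 0.1512 × 0.9637 = 0.72856
  35–39: 5 × 0.1066 × 0.9504 = 0.50656
  40–44: 5 × 0.0351 × 0.9435 = 0.16558
  45–49: 5 × 0.0076 × 0.9392 = 0.03569
Sum = 2.30751
NRR = 0.489 × 2.30751 = 1.12837

1.128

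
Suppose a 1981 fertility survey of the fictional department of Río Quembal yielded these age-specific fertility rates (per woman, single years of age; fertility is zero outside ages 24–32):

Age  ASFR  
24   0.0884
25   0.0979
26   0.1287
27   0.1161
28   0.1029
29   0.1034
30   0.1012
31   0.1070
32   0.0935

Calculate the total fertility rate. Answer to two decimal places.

Sum of ASFRs = 0.0884 + 0.0979 + 0.1287 + 0.1161 + 0.1029 + 0.1034 + 0.1012 + 0.1070 + 0.0935 = 0.9391
TFR = 0.9391

0.94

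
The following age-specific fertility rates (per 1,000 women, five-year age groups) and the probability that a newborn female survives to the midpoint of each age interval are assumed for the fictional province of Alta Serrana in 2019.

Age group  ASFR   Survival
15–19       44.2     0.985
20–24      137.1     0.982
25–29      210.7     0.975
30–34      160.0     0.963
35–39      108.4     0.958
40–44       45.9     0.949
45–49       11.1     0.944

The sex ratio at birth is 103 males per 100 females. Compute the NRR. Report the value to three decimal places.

Proportion female at birth = 100 / (100 + 103) = 0.49261.
Survival-weighted fertility by age (5·fₓ·Sₓ):
  15–19: 5 × 44.2/1000 × 0.985 = 0.21769
  20–24: 5 × 137.1/1000 × 0.982 = 0.67316
  25–29: 5 × 210.7/1000 × 0.975 = 1.02716
  30–34: 5 × 160.0/1000 × 0.963 = 0.77040
  35–39: 5 × 108.4/1000 × 0.958 = 0.51924
  40–44: 5 × 45.9/1000 × 0.949 = 0.21780
  45–49: 5 × 11.1/1000 × 0.944 = 0.05239
Sum = 3.47784
NRR = 0.49261 × 3.47784 = 1.71322

1.713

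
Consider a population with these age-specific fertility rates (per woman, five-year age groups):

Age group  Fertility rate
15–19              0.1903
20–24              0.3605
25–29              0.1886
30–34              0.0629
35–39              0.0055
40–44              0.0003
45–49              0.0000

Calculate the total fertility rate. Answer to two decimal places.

4.04

Sum of ASFRs = 0.1903 + 0.3605 + 0.1886 + 0.0629 + 0.0055 + 0.0003 + 0.0000 = 0.8081
TFR = 5 × 0.8081 = 4.0405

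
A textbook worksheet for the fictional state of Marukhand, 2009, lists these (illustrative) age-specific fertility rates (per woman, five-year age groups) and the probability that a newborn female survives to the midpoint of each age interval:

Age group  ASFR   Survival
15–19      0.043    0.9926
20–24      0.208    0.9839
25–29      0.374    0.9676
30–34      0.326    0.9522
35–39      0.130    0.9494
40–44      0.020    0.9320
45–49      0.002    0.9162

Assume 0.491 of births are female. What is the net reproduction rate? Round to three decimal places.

2.611

Proportion female at birth = 0.491.
Weighting each age-specific rate by interval width and survival:
  15–19: 5 × 0.043 × 0.9926 = 0.21341
  20–24: 5 × 0.208 × 0.9839 = 1.02326
  25–29: 5 × 0.374 × 0.9676 = 1.80941
  30–34: 5 × 0.326 × 0.9522 = 1.55209
  35–39: 5 × 0.130 × 0.9494 = 0.61711
  40–44: 5 × 0.020 × 0.9320 = 0.09320
  45–49: 5 × 0.002 × 0.9162 = 0.00916
Sum = 5.31764
NRR = 0.491 × 5.31764 = 2.61096
With NRR above 1 the population is above replacement fertility.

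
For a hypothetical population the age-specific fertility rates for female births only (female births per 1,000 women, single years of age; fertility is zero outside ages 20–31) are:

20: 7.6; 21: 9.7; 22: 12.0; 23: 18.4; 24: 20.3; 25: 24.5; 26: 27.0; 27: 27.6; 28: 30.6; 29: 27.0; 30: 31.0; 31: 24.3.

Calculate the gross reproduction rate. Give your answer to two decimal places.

Sum of female ASFRs = 7.6 + 9.7 + 12.0 + 18.4 + 20.3 + 24.5 + 27.0 + 27.6 + 30.6 + 27.0 + 31.0 + 24.3 = 260.0
GRR = 260.0 / 1000 = 0.26

0.26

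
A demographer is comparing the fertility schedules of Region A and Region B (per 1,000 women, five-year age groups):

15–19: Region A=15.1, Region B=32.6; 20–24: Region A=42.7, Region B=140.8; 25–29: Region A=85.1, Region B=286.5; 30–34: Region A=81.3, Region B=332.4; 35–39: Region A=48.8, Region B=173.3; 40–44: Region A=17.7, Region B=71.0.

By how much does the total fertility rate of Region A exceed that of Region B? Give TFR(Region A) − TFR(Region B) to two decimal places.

-3.73

Region A:
  Sum of ASFRs = 15.1 + 42.7 + 85.1 + 81.3 + 48.8 + 17.7 = 290.7
  TFR = 5 × 290.7 / 1000 = 1.4535
Region B:
  Sum of ASFRs = 32.6 + 140.8 + 286.5 + 332.4 + 173.3 + 71.0 = 1036.6
  TFR = 5 × 1036.6 / 1000 = 5.183
Difference = 1.4535 − 5.183 = -3.7295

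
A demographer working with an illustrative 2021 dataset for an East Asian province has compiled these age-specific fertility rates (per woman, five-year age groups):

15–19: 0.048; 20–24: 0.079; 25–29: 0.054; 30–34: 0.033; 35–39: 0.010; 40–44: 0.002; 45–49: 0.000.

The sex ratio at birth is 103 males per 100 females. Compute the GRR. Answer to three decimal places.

0.557

Proportion female at birth = 100 / (100 + 103) = 0.49261.
Sum of ASFRs = 0.048 + 0.079 + 0.054 + 0.033 + 0.010 + 0.002 + 0.000 = 0.226
TFR = 5 × 0.226 = 1.13
GRR = 0.49261 × 1.13 = 0.55665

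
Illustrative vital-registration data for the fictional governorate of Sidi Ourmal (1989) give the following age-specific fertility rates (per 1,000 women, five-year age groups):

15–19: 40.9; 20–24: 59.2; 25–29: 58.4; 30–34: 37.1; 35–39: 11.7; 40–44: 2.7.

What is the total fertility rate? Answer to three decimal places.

Sum of ASFRs = 40.9 + 59.2 + 58.4 + 37.1 + 11.7 + 2.7 = 210.0
TFR = 5 × 210.0 / 1000 = 1.05

1.050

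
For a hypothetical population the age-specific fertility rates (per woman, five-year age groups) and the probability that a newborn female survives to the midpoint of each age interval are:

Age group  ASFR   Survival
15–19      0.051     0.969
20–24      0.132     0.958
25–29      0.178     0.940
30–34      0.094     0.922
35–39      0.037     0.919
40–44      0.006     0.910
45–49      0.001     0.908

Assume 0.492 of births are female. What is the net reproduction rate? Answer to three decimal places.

Proportion female at birth = 0.492.
Per-age-group product (5 × ASFR × survival probability):
  15–19: 5 × 0.051 × 0.969 = 0.24710
  20–24: 5 × 0.132 × 0.958 = 0.63228
  25–29: 5 × 0.178 × 0.940 = 0.83660
  30–34: 5 × 0.094 × 0.922 = 0.43334
  35–39: 5 × 0.037 × 0.919 = 0.17002
  40–44: 5 × 0.006 × 0.910 = 0.02730
  45–49: 5 × 0.001 × 0.908 = 0.00454
Sum = 2.35118
NRR = 0.492 × 2.35118 = 1.15678
With NRR above 1 the population is above replacement fertility.

1.157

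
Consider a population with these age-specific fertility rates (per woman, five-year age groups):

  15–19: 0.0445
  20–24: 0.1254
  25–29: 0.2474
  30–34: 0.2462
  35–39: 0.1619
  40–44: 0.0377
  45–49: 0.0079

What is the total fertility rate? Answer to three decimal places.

4.355

Sum of ASFRs = 0.0445 + 0.1254 + 0.2474 + 0.2462 + 0.1619 + 0.0377 + 0.0079 = 0.8710
TFR = 5 × 0.8710 = 4.355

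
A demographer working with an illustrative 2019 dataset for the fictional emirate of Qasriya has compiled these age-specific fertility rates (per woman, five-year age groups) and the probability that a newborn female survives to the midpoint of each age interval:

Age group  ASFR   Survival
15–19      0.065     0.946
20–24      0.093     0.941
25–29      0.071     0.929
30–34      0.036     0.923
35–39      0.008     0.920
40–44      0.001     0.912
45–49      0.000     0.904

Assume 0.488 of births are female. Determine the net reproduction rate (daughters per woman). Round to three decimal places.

Proportion female at birth = 0.488.
Survival-weighted fertility by age (5·fₓ·Sₓ):
  15–19: 5 × 0.065 × 0.946 = 0.30745
  20–24: 5 × 0.093 × 0.941 = 0.43757
  25–29: 5 × 0.071 × 0.929 = 0.32980
  30–34: 5 × 0.036 × 0.923 = 0.16614
  35–39: 5 × 0.008 × 0.920 = 0.03680
  40–44: 5 × 0.001 × 0.912 = 0.00456
  45–49: 5 × 0.000 × 0.904 = 0.00000
Sum = 1.28232
NRR = 0.488 × 1.28232 = 0.62577
An NRR under 1 implies long-run decline under these rates.

0.626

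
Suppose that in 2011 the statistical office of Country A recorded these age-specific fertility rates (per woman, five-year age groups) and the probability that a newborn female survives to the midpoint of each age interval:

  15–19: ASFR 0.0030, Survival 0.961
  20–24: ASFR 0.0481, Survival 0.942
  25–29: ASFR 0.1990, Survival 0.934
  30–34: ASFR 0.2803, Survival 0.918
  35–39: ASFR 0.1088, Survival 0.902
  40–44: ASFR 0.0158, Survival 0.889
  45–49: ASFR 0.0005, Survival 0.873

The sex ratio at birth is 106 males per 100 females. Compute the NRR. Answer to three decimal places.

1.466

Proportion female at birth = 100 / (100 + 106) = 0.48544.
Weighting each age-specific rate by interval width and survival:
  15–19: 5 × 0.0030 × 0.961 = 0.01442
  20–24: 5 × 0.0481 × 0.942 = 0.22655
  25–29: 5 × 0.1990 × 0.934 = 0.92933
  30–34: 5 × 0.2803 × 0.918 = 1.28658
  35–39: 5 × 0.1088 × 0.902 = 0.49069
  40–44: 5 × 0.0158 × 0.889 = 0.07023
  45–49: 5 × 0.0005 × 0.873 = 0.00218
Sum = 3.01998
NRR = 0.48544 × 3.01998 = 1.46602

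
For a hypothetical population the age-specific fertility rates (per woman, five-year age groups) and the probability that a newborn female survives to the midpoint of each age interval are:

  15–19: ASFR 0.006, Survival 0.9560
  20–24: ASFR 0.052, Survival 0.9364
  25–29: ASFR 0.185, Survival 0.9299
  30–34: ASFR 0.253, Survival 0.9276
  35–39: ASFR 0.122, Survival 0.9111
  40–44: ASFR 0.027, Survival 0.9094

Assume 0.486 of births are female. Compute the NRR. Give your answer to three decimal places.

1.450

Proportion female at birth = 0.486.
Per-age-group product (5 × ASFR × survival probability):
  15–19: 5 × 0.006 × 0.9560 = 0.02868
  20–24: 5 × 0.052 × 0.9364 = 0.24346
  25–29: 5 × 0.185 × 0.9299 = 0.86016
  30–34: 5 × 0.253 × 0.9276 = 1.17341
  35–39: 5 × 0.122 × 0.9111 = 0.55577
  40–44: 5 × 0.027 × 0.9094 = 0.12277
Sum = 2.98425
NRR = 0.486 × 2.98425 = 1.45035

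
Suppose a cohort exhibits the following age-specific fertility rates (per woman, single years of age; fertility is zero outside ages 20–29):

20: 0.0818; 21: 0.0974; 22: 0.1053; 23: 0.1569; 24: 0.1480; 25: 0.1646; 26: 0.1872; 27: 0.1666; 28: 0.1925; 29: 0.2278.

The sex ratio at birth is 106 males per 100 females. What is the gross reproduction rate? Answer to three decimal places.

0.742

Proportion female at birth = 100 / (100 + 106) = 0.48544.
Sum of ASFRs = 0.0818 + 0.0974 + 0.1053 + 0.1569 + 0.1480 + 0.1646 + 0.1872 + 0.1666 + 0.1925 + 0.2278 = 1.5281
TFR = 1.5281
GRR = 0.48544 × 1.5281 = 0.74180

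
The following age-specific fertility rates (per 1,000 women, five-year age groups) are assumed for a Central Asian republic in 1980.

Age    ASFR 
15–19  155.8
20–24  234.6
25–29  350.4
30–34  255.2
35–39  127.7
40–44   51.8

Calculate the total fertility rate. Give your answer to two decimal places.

5.88

Sum of ASFRs = 155.8 + 234.6 + 350.4 + 255.2 + 127.7 + 51.8 = 1175.5
TFR = 5 × 1175.5 / 1000 = 5.8775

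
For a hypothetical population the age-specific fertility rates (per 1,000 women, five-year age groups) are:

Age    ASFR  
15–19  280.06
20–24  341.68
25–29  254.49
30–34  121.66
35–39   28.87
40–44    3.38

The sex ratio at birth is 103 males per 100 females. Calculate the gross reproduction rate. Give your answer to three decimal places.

Proportion female at birth = 100 / (100 + 103) = 0.49261.
Sum of ASFRs = 280.06 + 341.68 + 254.49 + 121.66 + 28.87 + 3.38 = 1030.14
TFR = 5 × 1030.14 / 1000 = 5.1507
GRR = 0.49261 × 5.1507 = 2.53729

2.537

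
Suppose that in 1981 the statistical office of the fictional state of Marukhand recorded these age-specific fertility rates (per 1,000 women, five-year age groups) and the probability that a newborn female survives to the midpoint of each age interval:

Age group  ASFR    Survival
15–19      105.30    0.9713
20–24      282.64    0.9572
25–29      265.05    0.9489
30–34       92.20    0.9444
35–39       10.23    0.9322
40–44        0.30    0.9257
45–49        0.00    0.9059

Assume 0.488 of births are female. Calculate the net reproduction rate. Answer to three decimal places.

1.760

Proportion female at birth = 0.488.
Survival-weighted fertility by age (5·fₓ·Sₓ):
  15–19: 5 × 105.30/1000 × 0.9713 = 0.51139
  20–24: 5 × 282.64/1000 × 0.9572 = 1.35272
  25–29: 5 × 265.05/1000 × 0.9489 = 1.25753
  30–34: 5 × 92.20/1000 × 0.9444 = 0.43537
  35–39: 5 × 10.23/1000 × 0.9322 = 0.04768
  40–44: 5 × 0.30/1000 × 0.9257 = 0.00139
  45–49: 5 × 0.00/1000 × 0.9059 = 0.00000
Sum = 3.60608
NRR = 0.488 × 3.60608 = 1.75977
With NRR above 1 the population is above replacement fertility.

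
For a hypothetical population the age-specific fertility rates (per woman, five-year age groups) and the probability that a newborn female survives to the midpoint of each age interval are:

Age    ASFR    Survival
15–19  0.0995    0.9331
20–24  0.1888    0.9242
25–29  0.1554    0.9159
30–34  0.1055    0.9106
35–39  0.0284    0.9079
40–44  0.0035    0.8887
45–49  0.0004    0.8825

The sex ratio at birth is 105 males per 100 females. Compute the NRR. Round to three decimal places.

Proportion female at birth = 100 / (100 + 105) = 0.48780.
Each age group contributes 5 × ASFR × survival:
  15–19: 5 × 0.0995 × 0.9331 = 0.46422
  20–24: 5 × 0.1888 × 0.9242 = 0.87244
  25–29: 5 × 0.1554 × 0.9159 = 0.71165
  30–34: 5 × 0.1055 × 0.9106 = 0.48034
  35–39: 5 × 0.0284 × 0.9079 = 0.12892
  40–44: 5 × 0.0035 × 0.8887 = 0.01555
  45–49: 5 × 0.0004 × 0.8825 = 0.00177
Sum = 2.67489
NRR = 0.48780 × 2.67489 = 1.30481
NRR > 1, so each generation more than replaces itself.

1.305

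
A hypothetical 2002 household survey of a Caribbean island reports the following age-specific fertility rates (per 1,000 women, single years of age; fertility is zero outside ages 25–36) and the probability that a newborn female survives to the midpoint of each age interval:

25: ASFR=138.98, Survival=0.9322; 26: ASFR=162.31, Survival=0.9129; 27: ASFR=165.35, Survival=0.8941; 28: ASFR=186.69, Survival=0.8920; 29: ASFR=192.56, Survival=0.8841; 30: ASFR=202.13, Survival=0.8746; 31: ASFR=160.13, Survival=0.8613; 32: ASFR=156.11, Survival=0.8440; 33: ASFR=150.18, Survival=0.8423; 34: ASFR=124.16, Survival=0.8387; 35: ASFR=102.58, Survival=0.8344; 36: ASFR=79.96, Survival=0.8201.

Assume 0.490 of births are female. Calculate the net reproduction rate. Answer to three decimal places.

Proportion female at birth = 0.490.
Each age group contributes 1 × ASFR × survival:
  25: 1 × 138.98/1000 × 0.9322 = 0.12956
  26: 1 × 162.31/1000 × 0.9129 = 0.14817
  27: 1 × 165.35/1000 × 0.8941 = 0.14784
  28: 1 × 186.69/1000 × 0.8920 = 0.16653
  29: 1 × 192.56/1000 × 0.8841 = 0.17024
  30: 1 × 202.13/1000 × 0.8746 = 0.17678
  31: 1 × 160.13/1000 × 0.8613 = 0.13792
  32: 1 × 156.11/1000 × 0.8440 = 0.13176
  33: 1 × 150.18/1000 × 0.8423 = 0.12650
  34: 1 × 124.16/1000 × 0.8387 = 0.10413
  35: 1 × 102.58/1000 × 0.8344 = 0.08559
  36: 1 × 79.96/1000 × 0.8201 = 0.06558
Sum = 1.59060
NRR = 0.490 × 1.59060 = 0.77939

0.779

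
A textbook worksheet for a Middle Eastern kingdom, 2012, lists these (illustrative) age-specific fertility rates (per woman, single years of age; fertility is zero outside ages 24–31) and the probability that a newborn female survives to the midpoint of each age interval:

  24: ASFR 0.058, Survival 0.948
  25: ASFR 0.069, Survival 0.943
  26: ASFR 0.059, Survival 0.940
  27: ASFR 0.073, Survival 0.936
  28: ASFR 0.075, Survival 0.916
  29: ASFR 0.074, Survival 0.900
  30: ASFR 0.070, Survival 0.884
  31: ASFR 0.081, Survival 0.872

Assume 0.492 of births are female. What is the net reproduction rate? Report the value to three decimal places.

0.252

Proportion female at birth = 0.492.
Survival-weighted fertility by age (1·fₓ·Sₓ):
  24: 1 × 0.058 × 0.948 = 0.05498
  25: 1 × 0.069 × 0.943 = 0.06507
  26: 1 × 0.059 × 0.940 = 0.05546
  27: 1 × 0.073 × 0.936 = 0.06833
  28: 1 × 0.075 × 0.916 = 0.06870
  29: 1 × 0.074 × 0.900 = 0.06660
  30: 1 × 0.070 × 0.884 = 0.06188
  31: 1 × 0.081 × 0.872 = 0.07063
Sum = 0.51165
NRR = 0.492 × 0.51165 = 0.25173
NRR < 1, so the cohort does not fully replace itself.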